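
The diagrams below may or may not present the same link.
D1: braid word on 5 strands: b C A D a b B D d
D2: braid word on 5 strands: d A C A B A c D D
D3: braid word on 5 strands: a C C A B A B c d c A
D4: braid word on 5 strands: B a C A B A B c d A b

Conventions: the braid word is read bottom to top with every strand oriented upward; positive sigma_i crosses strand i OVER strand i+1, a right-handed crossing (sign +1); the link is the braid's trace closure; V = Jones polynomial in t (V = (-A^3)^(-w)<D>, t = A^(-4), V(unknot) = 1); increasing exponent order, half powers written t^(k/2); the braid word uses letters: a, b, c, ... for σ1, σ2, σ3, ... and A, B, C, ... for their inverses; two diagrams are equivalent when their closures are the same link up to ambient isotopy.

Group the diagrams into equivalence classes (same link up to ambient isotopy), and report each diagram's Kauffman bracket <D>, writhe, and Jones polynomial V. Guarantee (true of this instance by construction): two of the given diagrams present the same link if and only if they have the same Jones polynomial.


grouping into links: {D1} | {D2, D3, D4}
V(D1) = -t^(-1/2) - t^(1/2)  (w -1, c 9, <D> = A^-5 + A^-1)
V(D2) = t^(-9/2) - t^(-5/2) - t^(-3/2) - t^(-1/2)  (w -5, c 9, <D> = A^-13 + A^-9 + A^-5 - A^3)
D3 (bracket A^-7 + A^-3 + A - A^9; 11 crossings at w = -3): V = t^(-9/2) - t^(-5/2) - t^(-3/2) - t^(-1/2)
V(D4) = t^(-9/2) - t^(-5/2) - t^(-3/2) - t^(-1/2)  (w -3, c 11, <D> = A^-7 + A^-3 + A - A^9)
why: 2 classes among 4 diagrams; unequal V(t) rules out equality


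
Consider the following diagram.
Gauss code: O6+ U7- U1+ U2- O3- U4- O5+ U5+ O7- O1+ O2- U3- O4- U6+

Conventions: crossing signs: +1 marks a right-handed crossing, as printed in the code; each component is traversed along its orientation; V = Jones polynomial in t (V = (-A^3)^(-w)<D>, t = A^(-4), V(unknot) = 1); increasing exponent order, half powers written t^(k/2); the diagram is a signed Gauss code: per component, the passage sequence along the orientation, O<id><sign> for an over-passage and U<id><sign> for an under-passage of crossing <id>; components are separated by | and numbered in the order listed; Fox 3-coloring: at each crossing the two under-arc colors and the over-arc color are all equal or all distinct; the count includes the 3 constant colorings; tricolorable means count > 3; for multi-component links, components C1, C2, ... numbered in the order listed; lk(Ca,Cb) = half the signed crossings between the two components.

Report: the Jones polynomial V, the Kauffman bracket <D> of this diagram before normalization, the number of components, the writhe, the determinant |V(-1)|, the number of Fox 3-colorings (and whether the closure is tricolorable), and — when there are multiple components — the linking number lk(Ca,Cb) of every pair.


V = -t^-4 + t^-3 + t^-1
<D> = -A - A^9 + A^13 (w = -1)
1 component over 7 crossings, w = -1
9 Fox colorings among 3^7, |V(-1)| = 3: tricolorable
why: the span of V is 3, forcing >= 3 crossings in any diagram


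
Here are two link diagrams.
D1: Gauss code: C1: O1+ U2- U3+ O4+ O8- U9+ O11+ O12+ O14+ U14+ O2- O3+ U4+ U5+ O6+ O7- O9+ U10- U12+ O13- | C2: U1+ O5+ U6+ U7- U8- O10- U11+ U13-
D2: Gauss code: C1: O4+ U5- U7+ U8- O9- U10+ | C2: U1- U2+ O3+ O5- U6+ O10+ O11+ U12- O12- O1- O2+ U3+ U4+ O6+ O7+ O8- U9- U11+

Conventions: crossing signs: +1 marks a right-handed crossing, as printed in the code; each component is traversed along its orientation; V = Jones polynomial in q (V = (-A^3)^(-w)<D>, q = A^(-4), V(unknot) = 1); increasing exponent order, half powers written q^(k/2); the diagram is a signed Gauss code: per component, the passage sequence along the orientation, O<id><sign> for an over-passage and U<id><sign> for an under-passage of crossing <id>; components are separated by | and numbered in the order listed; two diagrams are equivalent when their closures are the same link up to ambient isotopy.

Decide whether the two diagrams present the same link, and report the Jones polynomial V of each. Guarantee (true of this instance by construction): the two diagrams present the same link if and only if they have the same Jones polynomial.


equivalent: yes
V(D1) = -2q^(1/2) + q^(3/2) - 2q^(5/2) + q^(7/2) - q^(9/2) + q^(11/2)  (w +4, c 14, <D> = A^-10 - A^-6 + A^-2 - 2A^2 + A^6 - 2A^10)
D2 (bracket A^-16 - A^-12 + A^-8 - 2A^-4 + 1 - 2A^4; 12 crossings at w = +2): V = -2q^(1/2) + q^(3/2) - 2q^(5/2) + q^(7/2) - q^(9/2) + q^(11/2)
why: one V(q) for all 2 diagrams — one class (guaranteed)


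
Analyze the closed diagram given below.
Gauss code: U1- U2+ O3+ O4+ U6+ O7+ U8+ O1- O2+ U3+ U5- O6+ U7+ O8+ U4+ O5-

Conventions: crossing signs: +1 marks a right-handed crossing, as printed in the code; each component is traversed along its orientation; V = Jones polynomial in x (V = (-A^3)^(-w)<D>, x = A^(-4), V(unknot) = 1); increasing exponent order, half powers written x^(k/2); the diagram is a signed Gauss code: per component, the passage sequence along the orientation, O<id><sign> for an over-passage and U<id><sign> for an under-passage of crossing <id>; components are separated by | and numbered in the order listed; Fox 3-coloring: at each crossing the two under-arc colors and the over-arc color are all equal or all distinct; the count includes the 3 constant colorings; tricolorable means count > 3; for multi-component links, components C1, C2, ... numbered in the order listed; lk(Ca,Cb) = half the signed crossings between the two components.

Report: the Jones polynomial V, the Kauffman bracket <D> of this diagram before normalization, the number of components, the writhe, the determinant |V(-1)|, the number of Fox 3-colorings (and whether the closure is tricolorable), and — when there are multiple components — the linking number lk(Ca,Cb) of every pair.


V(x) = x + x^3 - x^4
bracket: -A^-4 + 1 + A^8, w = +4
1 component, writhe +4, over 8 crossings
det 3, colorings 9 of 3^8 — tricolorable
observation: w = +4 (over 8 crossings) is diagram-only; (-A^3)^(-4) removes it from V


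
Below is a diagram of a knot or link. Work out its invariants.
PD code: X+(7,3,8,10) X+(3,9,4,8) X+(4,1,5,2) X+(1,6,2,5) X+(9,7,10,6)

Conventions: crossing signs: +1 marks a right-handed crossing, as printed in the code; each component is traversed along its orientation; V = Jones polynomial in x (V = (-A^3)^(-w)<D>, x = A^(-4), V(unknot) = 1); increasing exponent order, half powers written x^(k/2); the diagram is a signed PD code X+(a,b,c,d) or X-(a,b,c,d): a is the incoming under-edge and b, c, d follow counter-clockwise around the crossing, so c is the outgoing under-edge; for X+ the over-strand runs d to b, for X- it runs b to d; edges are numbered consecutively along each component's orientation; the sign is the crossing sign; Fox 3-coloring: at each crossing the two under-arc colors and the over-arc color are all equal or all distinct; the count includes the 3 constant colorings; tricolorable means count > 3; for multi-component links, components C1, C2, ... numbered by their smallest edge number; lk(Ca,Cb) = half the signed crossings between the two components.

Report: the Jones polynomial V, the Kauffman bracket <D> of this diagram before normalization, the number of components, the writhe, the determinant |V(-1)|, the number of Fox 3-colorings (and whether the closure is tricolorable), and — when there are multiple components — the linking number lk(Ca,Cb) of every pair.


V = -x^(3/2) - 2x^(7/2) + x^(9/2) - x^(11/2) + x^(13/2)
<D> = -A^-11 + A^-7 - A^-3 + 2A + A^9 (w = +5)
2 components over 5 crossings, w = +5
lk(C1,C2): +1
9 Fox colorings among 3^5, |V(-1)| = 6: tricolorable
why: |V(-1)| = 6: so tricolorable, since 3 divides 6


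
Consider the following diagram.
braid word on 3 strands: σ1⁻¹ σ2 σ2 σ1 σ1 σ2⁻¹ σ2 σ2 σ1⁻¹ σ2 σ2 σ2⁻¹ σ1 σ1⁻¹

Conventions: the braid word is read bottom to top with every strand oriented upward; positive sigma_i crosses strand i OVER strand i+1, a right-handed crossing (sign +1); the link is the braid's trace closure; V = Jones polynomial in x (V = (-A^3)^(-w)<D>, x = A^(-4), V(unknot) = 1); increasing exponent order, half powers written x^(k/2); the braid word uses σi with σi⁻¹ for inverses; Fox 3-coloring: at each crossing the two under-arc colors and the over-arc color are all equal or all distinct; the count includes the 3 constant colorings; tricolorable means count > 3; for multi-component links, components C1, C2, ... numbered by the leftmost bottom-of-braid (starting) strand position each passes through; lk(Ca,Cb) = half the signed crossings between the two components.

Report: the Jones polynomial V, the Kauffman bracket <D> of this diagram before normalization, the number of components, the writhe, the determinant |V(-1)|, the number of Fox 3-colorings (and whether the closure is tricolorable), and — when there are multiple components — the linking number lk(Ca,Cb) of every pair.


Jones polynomial: V(x) = 2x - 2x^2 + 3x^3 - 3x^4 + 2x^5 - 2x^6 + x^7
<D> = A^-16 - 2A^-12 + 2A^-8 - 3A^-4 + 3 - 2A^4 + 2A^8; writhe +4
components 1, writhe +4 (14 crossings)
3-colorings: 9 of 3^14, det 15 — tricolorable
note: w = +4 (over 14 crossings) is diagram-only; (-A^3)^(-4) removes it from V


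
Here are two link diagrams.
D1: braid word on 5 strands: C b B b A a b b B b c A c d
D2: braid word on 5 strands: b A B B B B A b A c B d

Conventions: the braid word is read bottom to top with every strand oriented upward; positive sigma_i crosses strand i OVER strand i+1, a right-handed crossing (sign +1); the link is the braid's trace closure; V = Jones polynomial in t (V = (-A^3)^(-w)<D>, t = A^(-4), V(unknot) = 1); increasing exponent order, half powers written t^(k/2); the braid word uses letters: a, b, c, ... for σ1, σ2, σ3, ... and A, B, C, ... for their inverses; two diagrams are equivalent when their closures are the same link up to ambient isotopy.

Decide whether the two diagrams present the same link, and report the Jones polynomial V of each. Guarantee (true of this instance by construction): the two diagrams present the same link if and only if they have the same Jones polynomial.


equivalent: no
V(D1) = t + t^3 - t^4  (w +4, c 14, <D> = -A^-4 + 1 + A^8)
V(D2) = -t^-9 + 2t^-8 - 3t^-7 + 3t^-6 - 3t^-5 + 3t^-4 - t^-3 + t^-2  (w -4, c 12, <D> = A^-4 - 1 + 3A^4 - 3A^8 + 3A^12 - 3A^16 + 2A^20 - A^24)
why: V(t) takes 2 values over 2 diagrams, fixing the grouping


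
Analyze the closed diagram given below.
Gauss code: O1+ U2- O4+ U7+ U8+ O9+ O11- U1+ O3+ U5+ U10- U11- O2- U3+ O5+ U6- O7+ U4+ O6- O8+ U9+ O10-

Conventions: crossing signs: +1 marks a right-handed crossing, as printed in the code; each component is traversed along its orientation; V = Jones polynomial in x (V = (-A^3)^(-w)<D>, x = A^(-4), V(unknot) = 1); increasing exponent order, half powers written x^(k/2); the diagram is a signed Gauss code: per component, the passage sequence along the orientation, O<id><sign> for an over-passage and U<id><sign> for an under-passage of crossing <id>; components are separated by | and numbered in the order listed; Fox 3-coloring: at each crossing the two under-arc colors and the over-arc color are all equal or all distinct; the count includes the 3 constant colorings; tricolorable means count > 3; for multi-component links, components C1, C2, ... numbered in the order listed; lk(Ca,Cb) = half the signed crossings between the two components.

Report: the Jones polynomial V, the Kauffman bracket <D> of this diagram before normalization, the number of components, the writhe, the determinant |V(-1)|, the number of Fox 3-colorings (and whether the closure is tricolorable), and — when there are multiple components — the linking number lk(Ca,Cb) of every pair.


Jones polynomial: V(x) = x^-1 - 2 + 4x - 4x^2 + 5x^3 - 5x^4 + 3x^5 - 2x^6 + x^7
<D> = -A^-19 + 2A^-15 - 3A^-11 + 5A^-7 - 5A^-3 + 4A - 4A^5 + 2A^9 - A^13; writhe +3
components 1, writhe +3 (11 crossings)
3-colorings: 9 of 3^11, det 27 — tricolorable
note: w = +3 shifts under R1 moves; the (-A^3)^(-3) factor cancels that in V


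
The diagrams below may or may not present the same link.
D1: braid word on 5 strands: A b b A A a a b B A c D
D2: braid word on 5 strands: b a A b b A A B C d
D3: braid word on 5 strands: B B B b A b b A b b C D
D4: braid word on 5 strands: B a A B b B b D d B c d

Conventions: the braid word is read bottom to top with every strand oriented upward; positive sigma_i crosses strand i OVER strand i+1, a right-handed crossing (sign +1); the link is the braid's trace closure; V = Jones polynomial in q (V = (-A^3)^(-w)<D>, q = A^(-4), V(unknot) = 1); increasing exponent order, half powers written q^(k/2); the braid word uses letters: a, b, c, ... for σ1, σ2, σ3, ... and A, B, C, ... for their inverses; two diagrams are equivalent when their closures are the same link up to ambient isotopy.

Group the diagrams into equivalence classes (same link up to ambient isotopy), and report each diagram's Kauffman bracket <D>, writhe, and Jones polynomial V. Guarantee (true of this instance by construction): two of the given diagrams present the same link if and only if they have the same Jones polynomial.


equivalence classes: {D1, D2, D3} | {D4}
D1 (bracket A^-8 + 2 + A^8; 12 crossings at w = 0): V = q^-2 + 2 + q^2
V(D2) = q^-2 + 2 + q^2  (w 0, c 10, <D> = A^-8 + 2 + A^8)
V(D3) = q^-2 + 2 + q^2  (w -2, c 12, <D> = A^-14 + 2A^-6 + A^2)
V(D4) = q^-3 + q^-2 + q^-1 + 1  [12 crossings, <D> = 1 + A^4 + A^8 + A^12, w = 0]
key observation: 2 values of V(q) split the 4 diagrams


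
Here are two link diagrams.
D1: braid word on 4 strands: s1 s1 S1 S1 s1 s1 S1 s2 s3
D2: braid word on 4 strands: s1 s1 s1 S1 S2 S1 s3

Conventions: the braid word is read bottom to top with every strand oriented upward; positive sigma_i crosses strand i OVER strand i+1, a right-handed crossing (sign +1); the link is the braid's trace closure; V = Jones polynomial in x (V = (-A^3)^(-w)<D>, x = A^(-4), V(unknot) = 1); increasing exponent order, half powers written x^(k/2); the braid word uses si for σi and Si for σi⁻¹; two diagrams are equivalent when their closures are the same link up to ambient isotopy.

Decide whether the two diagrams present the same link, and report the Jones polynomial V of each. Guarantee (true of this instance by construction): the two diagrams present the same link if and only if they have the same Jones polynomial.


equivalent: yes
D1 (bracket -A^9; 9 crossings at w = +3): V = 1
V(D2) = 1  (w +1, c 7, <D> = -A^3)
key observation: D2 (7 crossings) and D1 (9) are Markov-related braid presentations


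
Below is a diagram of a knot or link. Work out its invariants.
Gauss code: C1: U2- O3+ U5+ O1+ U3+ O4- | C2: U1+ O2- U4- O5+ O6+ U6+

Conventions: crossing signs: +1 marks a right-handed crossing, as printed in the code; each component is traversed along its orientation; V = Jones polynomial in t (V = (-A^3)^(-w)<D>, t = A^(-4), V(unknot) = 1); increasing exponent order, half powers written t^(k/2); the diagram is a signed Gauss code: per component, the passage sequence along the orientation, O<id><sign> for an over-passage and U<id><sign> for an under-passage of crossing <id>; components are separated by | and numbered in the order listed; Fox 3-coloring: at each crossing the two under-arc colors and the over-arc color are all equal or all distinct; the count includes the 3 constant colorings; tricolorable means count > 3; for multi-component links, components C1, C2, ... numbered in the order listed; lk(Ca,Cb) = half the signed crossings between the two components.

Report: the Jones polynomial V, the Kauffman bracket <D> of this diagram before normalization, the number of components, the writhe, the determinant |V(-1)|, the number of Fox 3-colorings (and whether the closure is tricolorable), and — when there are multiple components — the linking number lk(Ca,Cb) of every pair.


V(t) = -t^(-3/2) + t^(-1/2) - 2t^(1/2) + t^(3/2) - 2t^(5/2) + t^(7/2)
bracket: A^-8 - 2A^-4 + 1 - 2A^4 + A^8 - A^12, w = +2
2 components, writhe +2, over 6 crossings
lk(C1,C2) = 0
det 8, colorings 3 of 3^6 — not tricolorable
observation: w = +2 (over 6 crossings) is diagram-only; (-A^3)^(-2) removes it from V


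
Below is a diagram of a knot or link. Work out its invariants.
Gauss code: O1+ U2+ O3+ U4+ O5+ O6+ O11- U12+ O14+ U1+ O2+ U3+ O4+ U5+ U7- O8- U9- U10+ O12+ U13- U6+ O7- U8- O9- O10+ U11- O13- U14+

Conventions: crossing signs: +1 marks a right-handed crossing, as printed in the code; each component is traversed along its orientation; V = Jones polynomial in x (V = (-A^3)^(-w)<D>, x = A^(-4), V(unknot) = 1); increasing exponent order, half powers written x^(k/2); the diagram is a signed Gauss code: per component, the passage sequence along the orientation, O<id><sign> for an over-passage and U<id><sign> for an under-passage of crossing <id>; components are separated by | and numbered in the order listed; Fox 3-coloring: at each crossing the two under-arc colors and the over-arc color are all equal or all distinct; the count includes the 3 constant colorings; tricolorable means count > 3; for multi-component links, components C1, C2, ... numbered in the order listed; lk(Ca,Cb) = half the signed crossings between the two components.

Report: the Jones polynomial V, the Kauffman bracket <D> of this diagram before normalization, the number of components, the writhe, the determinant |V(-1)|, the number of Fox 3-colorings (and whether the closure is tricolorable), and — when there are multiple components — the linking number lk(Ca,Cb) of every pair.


V = -x^-1 + 2 - 3x + 5x^2 - 5x^3 + 7x^4 - 6x^5 + 5x^6 - 4x^7 + 2x^8 - x^9
<D> = -A^-24 + 2A^-20 - 4A^-16 + 5A^-12 - 6A^-8 + 7A^-4 - 5 + 5A^4 - 3A^8 + 2A^12 - A^16 (w = +4)
1 component over 14 crossings, w = +4
3 Fox colorings among 3^14, |V(-1)| = 41: not tricolorable
why: det 41 = |V(-1)|; not divisible by 3, so not tricolorable


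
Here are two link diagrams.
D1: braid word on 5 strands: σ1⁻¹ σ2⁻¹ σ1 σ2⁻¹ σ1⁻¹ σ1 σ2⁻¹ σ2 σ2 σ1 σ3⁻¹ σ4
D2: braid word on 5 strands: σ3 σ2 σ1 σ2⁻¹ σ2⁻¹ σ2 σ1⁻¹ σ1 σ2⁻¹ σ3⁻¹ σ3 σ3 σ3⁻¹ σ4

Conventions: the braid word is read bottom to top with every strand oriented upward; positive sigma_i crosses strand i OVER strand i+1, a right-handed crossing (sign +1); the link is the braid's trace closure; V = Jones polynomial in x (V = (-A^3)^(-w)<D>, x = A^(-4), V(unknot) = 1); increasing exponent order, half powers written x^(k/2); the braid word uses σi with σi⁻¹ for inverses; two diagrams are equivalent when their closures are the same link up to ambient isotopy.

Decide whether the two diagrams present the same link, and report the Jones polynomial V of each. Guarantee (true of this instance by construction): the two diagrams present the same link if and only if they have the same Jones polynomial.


equivalent: yes
D1 (bracket 1; 12 crossings at w = 0): V = 1
V(D2) = 1  [14 crossings, <D> = A^6, w = +2]
observation: one V(x) for all 2 diagrams — one class (guaranteed)


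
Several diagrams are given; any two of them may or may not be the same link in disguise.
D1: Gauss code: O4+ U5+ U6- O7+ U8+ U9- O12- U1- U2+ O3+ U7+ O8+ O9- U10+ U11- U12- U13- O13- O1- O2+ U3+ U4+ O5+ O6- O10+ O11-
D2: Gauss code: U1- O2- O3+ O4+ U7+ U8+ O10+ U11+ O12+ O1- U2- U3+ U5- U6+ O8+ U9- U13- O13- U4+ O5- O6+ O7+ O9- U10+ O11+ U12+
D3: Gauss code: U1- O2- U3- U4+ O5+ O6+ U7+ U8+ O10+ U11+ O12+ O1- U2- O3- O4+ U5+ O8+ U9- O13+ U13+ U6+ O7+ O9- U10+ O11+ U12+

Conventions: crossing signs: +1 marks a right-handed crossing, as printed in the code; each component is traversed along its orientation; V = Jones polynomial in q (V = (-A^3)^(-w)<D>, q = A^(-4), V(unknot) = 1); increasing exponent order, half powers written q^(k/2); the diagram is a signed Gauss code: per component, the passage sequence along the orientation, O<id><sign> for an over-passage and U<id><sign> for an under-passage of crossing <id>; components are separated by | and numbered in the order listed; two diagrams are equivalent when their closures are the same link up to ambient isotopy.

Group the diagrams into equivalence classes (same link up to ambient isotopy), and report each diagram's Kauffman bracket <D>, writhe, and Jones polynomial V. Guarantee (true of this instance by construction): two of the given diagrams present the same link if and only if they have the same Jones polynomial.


grouping into links: {D1} | {D2, D3}
V(D1) = 1  (w +1, c 13, <D> = -A^3)
D2 (bracket A^-15 - A^-11 + A^-7 - 2A^-3 + A - A^5; 13 crossings at w = +3): V = q - q^2 + 2q^3 - q^4 + q^5 - q^6
D3 (bracket A^-9 - A^-5 + A^-1 - 2A^3 + A^7 - A^11; 13 crossings at w = +5): V = q - q^2 + 2q^3 - q^4 + q^5 - q^6
why: comparing 3 Jones polynomials yields 2 groups


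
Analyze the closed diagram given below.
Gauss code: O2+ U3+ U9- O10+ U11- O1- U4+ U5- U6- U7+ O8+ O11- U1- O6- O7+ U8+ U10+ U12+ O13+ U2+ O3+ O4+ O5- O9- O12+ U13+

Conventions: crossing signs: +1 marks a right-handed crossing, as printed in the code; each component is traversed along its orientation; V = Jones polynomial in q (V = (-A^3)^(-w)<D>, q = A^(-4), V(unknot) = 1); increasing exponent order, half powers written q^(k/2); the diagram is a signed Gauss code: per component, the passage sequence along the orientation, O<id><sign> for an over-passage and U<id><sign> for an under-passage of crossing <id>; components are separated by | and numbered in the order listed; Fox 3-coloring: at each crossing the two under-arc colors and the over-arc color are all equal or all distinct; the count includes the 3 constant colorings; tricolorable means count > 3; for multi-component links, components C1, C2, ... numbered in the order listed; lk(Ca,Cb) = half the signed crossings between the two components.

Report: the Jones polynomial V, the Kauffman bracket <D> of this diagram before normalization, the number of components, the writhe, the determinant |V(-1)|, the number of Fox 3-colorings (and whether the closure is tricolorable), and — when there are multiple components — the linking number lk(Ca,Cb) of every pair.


V(q) = q + q^3 - q^4
bracket: A^-7 - A^-3 - A^5, w = +3
1 component, writhe +3, over 13 crossings
det 3, colorings 9 of 3^13 — tricolorable
observation: det 3 = |V(-1)|; divisible by 3, so tricolorable


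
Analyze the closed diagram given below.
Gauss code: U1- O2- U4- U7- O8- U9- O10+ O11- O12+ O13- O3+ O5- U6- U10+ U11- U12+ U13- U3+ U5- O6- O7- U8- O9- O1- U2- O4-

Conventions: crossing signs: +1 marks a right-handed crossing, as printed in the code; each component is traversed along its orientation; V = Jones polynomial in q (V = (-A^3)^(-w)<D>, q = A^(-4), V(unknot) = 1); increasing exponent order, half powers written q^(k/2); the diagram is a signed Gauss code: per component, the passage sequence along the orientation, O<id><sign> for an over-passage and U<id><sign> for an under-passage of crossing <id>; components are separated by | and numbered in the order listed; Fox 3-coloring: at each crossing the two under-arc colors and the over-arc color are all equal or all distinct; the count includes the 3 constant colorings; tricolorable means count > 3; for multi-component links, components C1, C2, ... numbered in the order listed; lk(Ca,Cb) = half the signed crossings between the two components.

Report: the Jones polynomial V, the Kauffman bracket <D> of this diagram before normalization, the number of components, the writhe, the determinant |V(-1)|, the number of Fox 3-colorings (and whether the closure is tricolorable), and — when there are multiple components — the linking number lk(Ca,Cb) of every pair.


V(q) = q^-8 - 2q^-7 + q^-6 - 2q^-5 + 2q^-4 + q^-2
bracket: -A^-13 - 2A^-5 + 2A^-1 - A^3 + 2A^7 - A^11, w = -7
1 component, writhe -7, over 13 crossings
det 9, colorings 27 of 3^13 — tricolorable
observation: w = -7 (over 13 crossings) is diagram-only; (-A^3)^(7) removes it from V


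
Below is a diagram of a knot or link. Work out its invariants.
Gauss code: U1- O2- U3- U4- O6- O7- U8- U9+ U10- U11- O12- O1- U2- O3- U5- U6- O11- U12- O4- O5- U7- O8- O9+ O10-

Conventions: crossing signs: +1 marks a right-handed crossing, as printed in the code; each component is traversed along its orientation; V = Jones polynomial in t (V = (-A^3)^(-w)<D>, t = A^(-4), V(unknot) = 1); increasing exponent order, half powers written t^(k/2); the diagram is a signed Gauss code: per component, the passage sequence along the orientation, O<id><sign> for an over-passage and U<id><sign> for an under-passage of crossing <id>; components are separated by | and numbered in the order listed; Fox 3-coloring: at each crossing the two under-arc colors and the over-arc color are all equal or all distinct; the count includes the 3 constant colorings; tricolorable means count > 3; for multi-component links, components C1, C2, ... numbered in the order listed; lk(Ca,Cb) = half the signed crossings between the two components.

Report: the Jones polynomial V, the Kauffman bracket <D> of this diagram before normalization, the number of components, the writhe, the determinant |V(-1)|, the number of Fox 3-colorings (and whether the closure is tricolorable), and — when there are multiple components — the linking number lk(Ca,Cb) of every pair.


V = -t^-12 + t^-11 - t^-10 + t^-9 - t^-8 + t^-6 + t^-4
<D> = A^-14 + A^-6 - A^2 + A^6 - A^10 + A^14 - A^18 (w = -10)
1 component over 12 crossings, w = -10
9 Fox colorings among 3^12, |V(-1)| = 3: tricolorable
why: V spans 8 powers of t: at least 8 crossings in any diagram


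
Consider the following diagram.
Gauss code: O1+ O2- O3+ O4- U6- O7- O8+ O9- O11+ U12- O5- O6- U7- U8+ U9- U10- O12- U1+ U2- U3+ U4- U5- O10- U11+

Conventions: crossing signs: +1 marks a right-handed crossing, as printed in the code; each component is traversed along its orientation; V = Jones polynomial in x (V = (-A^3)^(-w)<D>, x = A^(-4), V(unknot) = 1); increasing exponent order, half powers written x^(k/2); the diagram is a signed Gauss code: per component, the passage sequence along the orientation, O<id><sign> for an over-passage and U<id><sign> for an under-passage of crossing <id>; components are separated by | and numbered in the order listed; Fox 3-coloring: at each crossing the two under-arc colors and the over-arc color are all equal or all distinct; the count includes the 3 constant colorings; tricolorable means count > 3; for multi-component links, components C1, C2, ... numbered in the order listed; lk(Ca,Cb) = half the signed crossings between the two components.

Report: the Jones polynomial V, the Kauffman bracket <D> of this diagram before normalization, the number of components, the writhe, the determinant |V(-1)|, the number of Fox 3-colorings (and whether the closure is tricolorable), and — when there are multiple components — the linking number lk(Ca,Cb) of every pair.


V = -x^-6 + x^-5 - x^-4 + 2x^-3 - x^-2 + x^-1
<D> = A^-8 - A^-4 + 2 - A^4 + A^8 - A^12 (w = -4)
1 component over 12 crossings, w = -4
3 Fox colorings among 3^12, |V(-1)| = 7: not tricolorable
why: det 7 = |V(-1)|; not divisible by 3, so not tricolorable


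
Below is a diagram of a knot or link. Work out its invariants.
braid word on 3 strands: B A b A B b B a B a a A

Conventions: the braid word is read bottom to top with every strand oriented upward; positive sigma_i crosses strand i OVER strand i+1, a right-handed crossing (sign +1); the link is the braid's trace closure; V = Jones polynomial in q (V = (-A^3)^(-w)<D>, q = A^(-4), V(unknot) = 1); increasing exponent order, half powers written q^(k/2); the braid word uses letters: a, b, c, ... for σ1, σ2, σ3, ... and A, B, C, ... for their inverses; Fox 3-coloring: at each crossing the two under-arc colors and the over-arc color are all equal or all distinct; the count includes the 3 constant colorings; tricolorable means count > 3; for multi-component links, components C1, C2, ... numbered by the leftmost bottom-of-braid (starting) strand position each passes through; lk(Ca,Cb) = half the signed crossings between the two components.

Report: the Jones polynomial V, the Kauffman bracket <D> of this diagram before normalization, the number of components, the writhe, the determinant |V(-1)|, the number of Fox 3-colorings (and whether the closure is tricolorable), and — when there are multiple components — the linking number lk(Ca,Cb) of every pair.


V = -q^-5 + q^-4 - q^-3 + 2q^-2 - q^-1 + 2 - q
<D> = -A^-10 + 2A^-6 - A^-2 + 2A^2 - A^6 + A^10 - A^14 (w = -2)
1 component over 12 crossings, w = -2
9 Fox colorings among 3^12, |V(-1)| = 9: tricolorable
why: free reduction leaves σ2⁻¹ σ1⁻¹ σ2 σ1⁻¹ σ2⁻¹ σ1 σ2⁻¹ σ1 of the original 12 letters


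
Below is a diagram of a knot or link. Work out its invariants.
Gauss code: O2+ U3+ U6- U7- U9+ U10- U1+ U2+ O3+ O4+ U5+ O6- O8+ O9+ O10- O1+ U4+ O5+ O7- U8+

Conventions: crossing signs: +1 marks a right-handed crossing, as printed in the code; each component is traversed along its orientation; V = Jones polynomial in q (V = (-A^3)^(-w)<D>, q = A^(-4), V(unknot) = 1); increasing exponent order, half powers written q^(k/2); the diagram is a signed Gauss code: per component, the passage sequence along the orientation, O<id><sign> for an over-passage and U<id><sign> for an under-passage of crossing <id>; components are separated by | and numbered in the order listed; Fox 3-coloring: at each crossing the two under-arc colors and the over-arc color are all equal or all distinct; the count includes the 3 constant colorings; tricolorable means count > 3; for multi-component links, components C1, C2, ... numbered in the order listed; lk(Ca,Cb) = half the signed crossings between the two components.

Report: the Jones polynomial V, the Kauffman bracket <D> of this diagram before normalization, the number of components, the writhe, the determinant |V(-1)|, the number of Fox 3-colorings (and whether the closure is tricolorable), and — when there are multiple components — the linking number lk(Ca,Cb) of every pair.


Jones polynomial: V(q) = q + q^3 - q^4
<D> = -A^-4 + 1 + A^8; writhe +4
components 1, writhe +4 (10 crossings)
3-colorings: 9 of 3^10, det 3 — tricolorable
note: det 3 = |V(-1)|; divisible by 3, so tricolorable


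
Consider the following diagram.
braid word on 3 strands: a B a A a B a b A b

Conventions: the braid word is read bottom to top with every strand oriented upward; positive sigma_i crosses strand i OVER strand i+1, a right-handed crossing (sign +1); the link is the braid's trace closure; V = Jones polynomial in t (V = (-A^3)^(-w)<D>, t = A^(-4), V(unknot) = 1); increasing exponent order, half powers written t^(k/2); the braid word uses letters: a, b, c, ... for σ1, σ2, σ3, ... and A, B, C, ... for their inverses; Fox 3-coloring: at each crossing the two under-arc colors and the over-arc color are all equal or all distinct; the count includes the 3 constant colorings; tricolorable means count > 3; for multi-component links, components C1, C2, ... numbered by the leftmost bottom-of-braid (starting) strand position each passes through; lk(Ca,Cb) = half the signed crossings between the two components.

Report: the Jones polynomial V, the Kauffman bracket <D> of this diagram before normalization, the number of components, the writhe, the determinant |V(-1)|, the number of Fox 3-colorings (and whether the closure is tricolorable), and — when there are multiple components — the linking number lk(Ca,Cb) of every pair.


V(t) = -t^-1 + 2 - t + 2t^2 - t^3 + t^4 - t^5
bracket: -A^-14 + A^-10 - A^-6 + 2A^-2 - A^2 + 2A^6 - A^10, w = +2
1 component, writhe +2, over 10 crossings
det 9, colorings 9 of 3^10 — tricolorable
observation: V spans 6 powers of t: at least 6 crossings in any diagram


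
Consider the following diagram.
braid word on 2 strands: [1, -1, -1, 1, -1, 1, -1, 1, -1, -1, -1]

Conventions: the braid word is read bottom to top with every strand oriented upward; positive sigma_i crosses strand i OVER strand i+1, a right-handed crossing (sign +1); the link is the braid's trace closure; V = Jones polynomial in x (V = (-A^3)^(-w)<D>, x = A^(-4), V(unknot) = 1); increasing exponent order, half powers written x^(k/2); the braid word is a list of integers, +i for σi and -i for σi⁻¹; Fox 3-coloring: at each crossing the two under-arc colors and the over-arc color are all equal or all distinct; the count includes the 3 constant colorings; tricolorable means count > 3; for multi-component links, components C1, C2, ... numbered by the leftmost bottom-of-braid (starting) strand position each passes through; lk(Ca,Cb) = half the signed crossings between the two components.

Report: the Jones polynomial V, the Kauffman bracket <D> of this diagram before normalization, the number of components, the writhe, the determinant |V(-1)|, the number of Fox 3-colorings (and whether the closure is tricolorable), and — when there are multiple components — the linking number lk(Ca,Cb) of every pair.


V = -x^-4 + x^-3 + x^-1
<D> = -A^-5 - A^3 + A^7 (w = -3)
1 component over 11 crossings, w = -3
9 Fox colorings among 3^11, |V(-1)| = 3: tricolorable
why: V spans 3 powers of x: at least 3 crossings in any diagram


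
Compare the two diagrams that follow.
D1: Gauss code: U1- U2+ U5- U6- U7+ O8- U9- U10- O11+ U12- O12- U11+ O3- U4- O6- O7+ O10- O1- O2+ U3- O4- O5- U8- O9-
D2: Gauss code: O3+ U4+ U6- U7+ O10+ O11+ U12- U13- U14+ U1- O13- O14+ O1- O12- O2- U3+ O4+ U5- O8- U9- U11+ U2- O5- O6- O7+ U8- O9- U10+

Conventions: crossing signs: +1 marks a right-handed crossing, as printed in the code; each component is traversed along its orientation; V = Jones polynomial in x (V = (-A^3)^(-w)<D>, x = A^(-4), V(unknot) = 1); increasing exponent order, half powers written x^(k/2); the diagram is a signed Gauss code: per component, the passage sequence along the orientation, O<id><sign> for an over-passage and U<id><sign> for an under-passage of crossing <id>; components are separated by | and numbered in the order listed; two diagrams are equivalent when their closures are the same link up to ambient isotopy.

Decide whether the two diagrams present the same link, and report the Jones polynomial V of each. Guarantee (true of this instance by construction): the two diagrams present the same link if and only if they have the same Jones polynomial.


equivalent: no
V(D1) = x^-8 - 2x^-7 + x^-6 - 2x^-5 + 2x^-4 + x^-2  (w -6, c 12, <D> = A^-10 + 2A^-2 - 2A^2 + A^6 - 2A^10 + A^14)
D2 (bracket -A^-18 + A^-14 - A^-10 + 3A^-6 - A^-2 + A^2 - A^6; 14 crossings at w = -2): V = -x^-3 + x^-2 - x^-1 + 3 - x + x^2 - x^3
why: V(x) takes 2 values over 2 diagrams, fixing the grouping


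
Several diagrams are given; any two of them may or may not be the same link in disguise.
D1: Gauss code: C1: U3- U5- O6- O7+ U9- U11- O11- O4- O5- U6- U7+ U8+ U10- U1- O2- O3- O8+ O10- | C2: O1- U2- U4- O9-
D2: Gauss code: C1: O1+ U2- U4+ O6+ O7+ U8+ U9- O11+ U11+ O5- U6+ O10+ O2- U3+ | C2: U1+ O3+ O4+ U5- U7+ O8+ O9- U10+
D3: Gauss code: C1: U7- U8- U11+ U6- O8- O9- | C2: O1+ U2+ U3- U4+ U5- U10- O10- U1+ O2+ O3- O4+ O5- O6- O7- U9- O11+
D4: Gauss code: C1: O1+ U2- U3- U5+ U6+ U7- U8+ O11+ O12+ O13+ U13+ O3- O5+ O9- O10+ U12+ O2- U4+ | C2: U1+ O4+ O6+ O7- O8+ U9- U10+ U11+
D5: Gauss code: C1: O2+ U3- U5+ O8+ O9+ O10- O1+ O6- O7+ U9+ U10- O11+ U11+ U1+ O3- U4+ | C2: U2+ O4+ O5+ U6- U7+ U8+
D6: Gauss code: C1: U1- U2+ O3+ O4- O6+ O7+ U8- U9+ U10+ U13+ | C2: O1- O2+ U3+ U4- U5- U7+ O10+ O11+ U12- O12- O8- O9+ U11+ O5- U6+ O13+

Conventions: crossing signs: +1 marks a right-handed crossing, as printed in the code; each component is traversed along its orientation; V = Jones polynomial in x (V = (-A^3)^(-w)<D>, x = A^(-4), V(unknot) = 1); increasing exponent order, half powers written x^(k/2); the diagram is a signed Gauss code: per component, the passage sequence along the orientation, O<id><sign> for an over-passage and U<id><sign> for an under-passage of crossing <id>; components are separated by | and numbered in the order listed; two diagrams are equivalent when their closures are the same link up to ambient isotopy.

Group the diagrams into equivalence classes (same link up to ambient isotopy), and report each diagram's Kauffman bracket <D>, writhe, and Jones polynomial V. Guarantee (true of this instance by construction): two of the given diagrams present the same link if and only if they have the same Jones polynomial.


equivalence classes: {D1} | {D3} | {D2, D4, D5, D6}
D1 (bracket A^-15 + A^-7 - A^-3 + A; 11 crossings at w = -7): V = -x^(-11/2) + x^(-9/2) - x^(-7/2) - x^(-3/2)
D2 (bracket A^-3 + A^5 - A^9 + A^13; 11 crossings at w = +5): V = -x^(1/2) + x^(3/2) - x^(5/2) - x^(9/2)
V(D3) = -x^(-5/2) - x^(-1/2)  (w -3, c 11, <D> = A^-7 + A)
V(D4) = -x^(1/2) + x^(3/2) - x^(5/2) - x^(9/2)  [13 crossings, <D> = A^-3 + A^5 - A^9 + A^13, w = +5]
D5 (bracket A^-3 + A^5 - A^9 + A^13; 11 crossings at w = +5): V = -x^(1/2) + x^(3/2) - x^(5/2) - x^(9/2)
V(D6) = -x^(1/2) + x^(3/2) - x^(5/2) - x^(9/2)  (w +3, c 13, <D> = A^-9 + A^-1 - A^3 + A^7)
observation: 3 values of V(x) split the 6 diagrams


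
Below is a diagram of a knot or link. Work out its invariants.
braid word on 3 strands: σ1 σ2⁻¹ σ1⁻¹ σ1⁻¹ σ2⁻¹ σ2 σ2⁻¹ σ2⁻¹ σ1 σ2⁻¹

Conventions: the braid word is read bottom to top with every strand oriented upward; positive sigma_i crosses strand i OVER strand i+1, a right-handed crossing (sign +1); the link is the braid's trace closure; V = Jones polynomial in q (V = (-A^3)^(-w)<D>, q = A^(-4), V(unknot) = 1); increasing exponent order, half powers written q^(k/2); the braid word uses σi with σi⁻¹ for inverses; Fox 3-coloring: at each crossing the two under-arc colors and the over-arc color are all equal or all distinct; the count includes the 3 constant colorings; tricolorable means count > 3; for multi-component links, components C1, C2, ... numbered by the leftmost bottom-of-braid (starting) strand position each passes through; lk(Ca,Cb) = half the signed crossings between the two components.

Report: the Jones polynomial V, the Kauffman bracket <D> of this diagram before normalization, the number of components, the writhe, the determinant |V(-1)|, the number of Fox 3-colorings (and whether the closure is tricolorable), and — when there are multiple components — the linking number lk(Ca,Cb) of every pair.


V = q^-7 - 2q^-6 + 2q^-5 - 3q^-4 + 3q^-3 - 2q^-2 + 2q^-1
<D> = 2A^-8 - 2A^-4 + 3 - 3A^4 + 2A^8 - 2A^12 + A^16 (w = -4)
1 component over 10 crossings, w = -4
9 Fox colorings among 3^10, |V(-1)| = 15: tricolorable
why: the span of V is 6, forcing >= 6 crossings in any diagram


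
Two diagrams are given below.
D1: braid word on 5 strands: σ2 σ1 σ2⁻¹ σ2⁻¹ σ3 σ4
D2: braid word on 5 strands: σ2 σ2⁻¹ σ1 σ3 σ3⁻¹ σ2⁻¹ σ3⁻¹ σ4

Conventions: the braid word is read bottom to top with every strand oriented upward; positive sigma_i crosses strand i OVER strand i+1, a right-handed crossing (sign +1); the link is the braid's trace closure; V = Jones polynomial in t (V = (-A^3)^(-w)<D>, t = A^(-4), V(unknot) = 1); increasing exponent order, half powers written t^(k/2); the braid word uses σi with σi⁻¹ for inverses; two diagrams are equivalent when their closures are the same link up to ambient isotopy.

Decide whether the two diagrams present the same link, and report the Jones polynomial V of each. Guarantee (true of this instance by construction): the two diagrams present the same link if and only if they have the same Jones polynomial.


same link: yes
V(D1) = 1  [6 crossings, <D> = A^6, w = +2]
V(D2) = 1  [8 crossings, <D> = 1, w = 0]
insight: one V(t) for all 2 diagrams — one class (guaranteed)


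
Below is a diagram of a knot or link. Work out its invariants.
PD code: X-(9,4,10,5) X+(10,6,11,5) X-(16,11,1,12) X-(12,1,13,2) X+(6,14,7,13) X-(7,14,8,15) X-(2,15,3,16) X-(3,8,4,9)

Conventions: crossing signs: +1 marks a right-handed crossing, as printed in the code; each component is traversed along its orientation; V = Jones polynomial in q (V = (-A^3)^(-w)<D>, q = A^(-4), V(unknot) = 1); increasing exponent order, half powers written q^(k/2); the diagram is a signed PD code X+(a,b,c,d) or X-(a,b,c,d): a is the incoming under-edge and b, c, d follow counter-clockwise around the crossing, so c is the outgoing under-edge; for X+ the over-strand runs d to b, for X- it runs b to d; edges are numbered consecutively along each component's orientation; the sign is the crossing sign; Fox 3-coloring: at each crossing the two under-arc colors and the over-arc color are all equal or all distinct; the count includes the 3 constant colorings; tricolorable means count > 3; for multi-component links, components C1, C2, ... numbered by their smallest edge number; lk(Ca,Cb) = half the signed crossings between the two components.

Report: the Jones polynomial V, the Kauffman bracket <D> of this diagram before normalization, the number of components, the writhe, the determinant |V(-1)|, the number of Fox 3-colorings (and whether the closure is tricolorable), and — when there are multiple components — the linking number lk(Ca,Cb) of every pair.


Jones polynomial: V(q) = -q^-4 + q^-3 + q^-1
<D> = A^-8 + 1 - A^4; writhe -4
components 1, writhe -4 (8 crossings)
3-colorings: 9 of 3^8, det 3 — tricolorable
note: w = -4 shifts under R1 moves; the (-A^3)^(4) factor cancels that in V
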